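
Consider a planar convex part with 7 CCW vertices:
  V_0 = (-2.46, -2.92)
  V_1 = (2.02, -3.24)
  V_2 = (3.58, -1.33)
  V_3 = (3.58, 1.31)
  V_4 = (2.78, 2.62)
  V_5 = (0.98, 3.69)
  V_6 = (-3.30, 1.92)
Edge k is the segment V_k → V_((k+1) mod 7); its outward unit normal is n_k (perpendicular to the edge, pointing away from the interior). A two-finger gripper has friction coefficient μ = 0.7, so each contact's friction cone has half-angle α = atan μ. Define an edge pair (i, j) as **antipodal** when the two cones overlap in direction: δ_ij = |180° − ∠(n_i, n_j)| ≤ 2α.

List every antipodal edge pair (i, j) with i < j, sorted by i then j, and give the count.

count = 9; pairs: (0,3), (0,4), (0,5), (1,5), (1,6), (2,5), (2,6), (3,6), (4,6)

α = atan 0.7 = 34.99°;  2α = 69.98°
n_0 = (-0.0712, -0.9975)
n_1 = (+0.7745, -0.6326)
n_2 = (+1.0000, -0.0000)
n_3 = (+0.8534, +0.5212)
n_4 = (+0.5110, +0.8596)
n_5 = (-0.3822, +0.9241)
n_6 = (-0.9853, -0.1710)
  (0,1): δ = 125.15°  ·
  (0,2): δ = 85.91°  ·
  (0,3): δ = 54.50°  ✓
  (0,4): δ = 26.64°  ✓
  (0,5): δ = 26.55°  ✓
  (0,6): δ = 103.93°  ·
  (1,2): δ = 140.76°  ·
  (1,3): δ = 109.35°  ·
  (1,4): δ = 81.49°  ·
  (1,5): δ = 28.29°  ✓
  (1,6): δ = 49.09°  ✓
  (2,3): δ = 148.59°  ·
  (2,4): δ = 120.73°  ·
  (2,5): δ = 67.53°  ✓
  (2,6): δ = 9.85°  ✓
  (3,4): δ = 152.14°  ·
  (3,5): δ = 98.94°  ·
  (3,6): δ = 21.57°  ✓
  (4,5): δ = 126.80°  ·
  (4,6): δ = 49.43°  ✓
  (5,6): δ = 102.62°  ·
antipodal pairs: 9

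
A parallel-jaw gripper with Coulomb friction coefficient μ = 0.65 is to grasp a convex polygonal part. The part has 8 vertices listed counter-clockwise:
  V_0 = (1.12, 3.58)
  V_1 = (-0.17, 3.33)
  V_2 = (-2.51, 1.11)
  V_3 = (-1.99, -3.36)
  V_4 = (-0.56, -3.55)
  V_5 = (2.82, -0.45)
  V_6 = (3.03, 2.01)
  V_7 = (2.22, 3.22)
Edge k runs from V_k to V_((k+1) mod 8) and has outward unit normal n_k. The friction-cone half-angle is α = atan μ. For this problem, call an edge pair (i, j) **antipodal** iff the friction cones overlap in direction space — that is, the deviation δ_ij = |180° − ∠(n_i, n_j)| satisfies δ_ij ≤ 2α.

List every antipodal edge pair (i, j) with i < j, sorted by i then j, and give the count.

α = atan 0.65 = 33.02°;  2α = 66.05°
n_0 = (-0.1903, +0.9817)
n_1 = (-0.6883, +0.7255)
n_2 = (-0.9933, -0.1156)
n_3 = (-0.1317, -0.9913)
n_4 = (+0.6759, -0.7370)
n_5 = (+0.9964, -0.0851)
n_6 = (+0.8310, +0.5563)
n_7 = (+0.3110, +0.9504)
  (0,1): δ = 147.48°  ·
  (0,2): δ = 94.33°  ·
  (0,3): δ = 18.54°  ✓
  (0,4): δ = 31.56°  ✓
  (0,5): δ = 74.15°  ·
  (0,6): δ = 112.83°  ·
  (0,7): δ = 150.91°  ·
  (1,2): δ = 126.86°  ·
  (1,3): δ = 51.06°  ✓
  (1,4): δ = 0.97°  ✓
  (1,5): δ = 41.63°  ✓
  (1,6): δ = 80.31°  ·
  (1,7): δ = 118.39°  ·
  (2,3): δ = 104.20°  ·
  (2,4): δ = 54.11°  ✓
  (2,5): δ = 11.51°  ✓
  (2,6): δ = 27.16°  ✓
  (2,7): δ = 65.24°  ✓
  (3,4): δ = 129.91°  ·
  (3,5): δ = 87.31°  ·
  (3,6): δ = 48.63°  ✓
  (3,7): δ = 10.55°  ✓
  (4,5): δ = 137.41°  ·
  (4,6): δ = 98.73°  ·
  (4,7): δ = 60.65°  ✓
  (5,6): δ = 141.32°  ·
  (5,7): δ = 103.24°  ·
  (6,7): δ = 141.92°  ·
antipodal pairs: 12

count = 12; pairs: (0,3), (0,4), (1,3), (1,4), (1,5), (2,4), (2,5), (2,6), (2,7), (3,6), (3,7), (4,7)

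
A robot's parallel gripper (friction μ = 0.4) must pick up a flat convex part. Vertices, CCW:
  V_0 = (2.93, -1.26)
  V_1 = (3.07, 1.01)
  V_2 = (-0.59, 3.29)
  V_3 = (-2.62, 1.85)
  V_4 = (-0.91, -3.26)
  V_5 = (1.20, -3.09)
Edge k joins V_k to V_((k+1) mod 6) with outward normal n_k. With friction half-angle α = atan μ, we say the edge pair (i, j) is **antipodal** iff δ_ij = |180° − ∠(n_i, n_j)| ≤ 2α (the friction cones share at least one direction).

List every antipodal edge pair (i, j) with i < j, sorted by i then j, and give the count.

α = atan 0.4 = 21.80°;  2α = 43.60°
n_0 = (+0.9981, -0.0616)
n_1 = (+0.5287, +0.8488)
n_2 = (-0.5786, +0.8156)
n_3 = (-0.9483, -0.3173)
n_4 = (+0.0803, -0.9968)
n_5 = (+0.7267, -0.6870)
  (0,1): δ = 118.39°  ·
  (0,2): δ = 51.12°  ·
  (0,3): δ = 22.03°  ✓
  (0,4): δ = 98.14°  ·
  (0,5): δ = 140.14°  ·
  (1,2): δ = 112.73°  ·
  (1,3): δ = 39.58°  ✓
  (1,4): δ = 36.53°  ✓
  (1,5): δ = 78.53°  ·
  (2,3): δ = 106.85°  ·
  (2,4): δ = 30.74°  ✓
  (2,5): δ = 11.26°  ✓
  (3,4): δ = 103.90°  ·
  (3,5): δ = 61.89°  ·
  (4,5): δ = 138.00°  ·
antipodal pairs: 5

count = 5; pairs: (0,3), (1,3), (1,4), (2,4), (2,5)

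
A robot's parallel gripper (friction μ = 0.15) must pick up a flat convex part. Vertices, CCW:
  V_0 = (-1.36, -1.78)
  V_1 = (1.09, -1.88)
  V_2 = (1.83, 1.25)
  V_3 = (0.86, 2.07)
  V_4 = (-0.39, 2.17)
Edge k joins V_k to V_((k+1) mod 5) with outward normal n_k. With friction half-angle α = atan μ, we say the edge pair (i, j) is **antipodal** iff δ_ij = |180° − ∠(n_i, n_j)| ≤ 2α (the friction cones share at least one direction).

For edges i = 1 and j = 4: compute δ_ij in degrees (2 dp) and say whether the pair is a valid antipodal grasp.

δ = 0.50°, valid

α = atan 0.15 = 8.53°;  2α = 17.06°
edge 1: e_1 = (+0.74, +3.13);  n_1 = (+0.9732, -0.2301)
edge 4: e_4 = (-0.97, -3.95);  n_4 = (-0.9711, +0.2385)
∠(n_1, n_4) = 179.50°
δ = |180° − 179.50°| = 0.50°
0.50° ≤ 2α = 17.06°  →  valid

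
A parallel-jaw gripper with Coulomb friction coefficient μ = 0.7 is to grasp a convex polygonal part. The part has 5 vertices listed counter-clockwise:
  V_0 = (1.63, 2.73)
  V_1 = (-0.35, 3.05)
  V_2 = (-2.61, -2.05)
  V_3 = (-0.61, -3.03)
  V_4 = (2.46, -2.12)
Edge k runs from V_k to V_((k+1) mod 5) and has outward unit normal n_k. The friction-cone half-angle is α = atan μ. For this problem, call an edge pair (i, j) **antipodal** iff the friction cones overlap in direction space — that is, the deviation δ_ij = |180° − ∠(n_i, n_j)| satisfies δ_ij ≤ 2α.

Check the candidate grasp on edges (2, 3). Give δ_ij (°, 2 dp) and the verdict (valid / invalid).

δ = 137.38°, invalid

α = atan 0.7 = 34.99°;  2α = 69.98°
edge 2: e_2 = (+2.00, -0.98);  n_2 = (-0.4400, -0.8980)
edge 3: e_3 = (+3.07, +0.91);  n_3 = (+0.2842, -0.9588)
∠(n_2, n_3) = 42.62°
δ = |180° − 42.62°| = 137.38°
137.38° > 2α = 69.98°  →  invalid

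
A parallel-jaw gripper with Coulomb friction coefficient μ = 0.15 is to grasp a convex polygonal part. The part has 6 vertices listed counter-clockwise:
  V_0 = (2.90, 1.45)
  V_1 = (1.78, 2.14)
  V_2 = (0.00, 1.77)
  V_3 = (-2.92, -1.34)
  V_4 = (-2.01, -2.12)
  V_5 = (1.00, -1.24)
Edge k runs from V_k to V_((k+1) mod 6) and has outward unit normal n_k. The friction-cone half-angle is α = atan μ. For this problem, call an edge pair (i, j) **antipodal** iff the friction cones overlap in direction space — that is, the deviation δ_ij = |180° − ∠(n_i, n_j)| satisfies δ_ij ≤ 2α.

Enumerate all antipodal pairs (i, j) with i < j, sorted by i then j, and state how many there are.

count = 3; pairs: (0,3), (1,4), (2,5)

α = atan 0.15 = 8.53°;  2α = 17.06°
n_0 = (+0.5245, +0.8514)
n_1 = (-0.2035, +0.9791)
n_2 = (-0.7290, +0.6845)
n_3 = (-0.6508, -0.7593)
n_4 = (+0.2806, -0.9598)
n_5 = (+0.8168, -0.5769)
  (0,1): δ = 136.62°  ·
  (0,2): δ = 101.56°  ·
  (0,3): δ = 8.97°  ✓
  (0,4): δ = 47.93°  ·
  (0,5): δ = 86.40°  ·
  (1,2): δ = 144.94°  ·
  (1,3): δ = 52.34°  ·
  (1,4): δ = 4.55°  ✓
  (1,5): δ = 43.02°  ·
  (2,3): δ = 87.41°  ·
  (2,4): δ = 30.51°  ·
  (2,5): δ = 7.96°  ✓
  (3,4): δ = 123.10°  ·
  (3,5): δ = 84.63°  ·
  (4,5): δ = 141.53°  ·
antipodal pairs: 3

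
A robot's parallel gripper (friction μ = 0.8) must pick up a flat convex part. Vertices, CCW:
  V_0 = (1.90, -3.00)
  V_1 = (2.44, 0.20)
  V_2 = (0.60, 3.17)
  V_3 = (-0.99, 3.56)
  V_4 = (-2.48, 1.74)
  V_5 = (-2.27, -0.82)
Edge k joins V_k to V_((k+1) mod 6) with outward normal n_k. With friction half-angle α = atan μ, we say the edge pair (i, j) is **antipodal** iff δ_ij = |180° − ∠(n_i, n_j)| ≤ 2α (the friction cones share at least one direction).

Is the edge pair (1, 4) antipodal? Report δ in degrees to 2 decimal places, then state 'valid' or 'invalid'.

δ = 27.09°, valid

α = atan 0.8 = 38.66°;  2α = 77.32°
edge 1: e_1 = (-1.84, +2.97);  n_1 = (+0.8501, +0.5267)
edge 4: e_4 = (+0.21, -2.56);  n_4 = (-0.9967, -0.0818)
∠(n_1, n_4) = 152.91°
δ = |180° − 152.91°| = 27.09°
27.09° ≤ 2α = 77.32°  →  valid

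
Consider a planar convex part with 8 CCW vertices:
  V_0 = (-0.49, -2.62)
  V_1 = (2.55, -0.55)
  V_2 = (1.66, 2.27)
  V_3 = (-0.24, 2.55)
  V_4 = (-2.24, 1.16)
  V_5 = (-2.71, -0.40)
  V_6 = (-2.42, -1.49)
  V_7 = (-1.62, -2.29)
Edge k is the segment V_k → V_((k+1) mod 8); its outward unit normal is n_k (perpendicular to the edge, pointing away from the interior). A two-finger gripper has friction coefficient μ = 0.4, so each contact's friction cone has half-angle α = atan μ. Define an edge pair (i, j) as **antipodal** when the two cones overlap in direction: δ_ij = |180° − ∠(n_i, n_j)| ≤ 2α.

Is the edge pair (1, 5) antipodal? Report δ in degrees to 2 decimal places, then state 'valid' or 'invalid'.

α = atan 0.4 = 21.80°;  2α = 43.60°
edge 1: e_1 = (-0.89, +2.82);  n_1 = (+0.9536, +0.3010)
edge 5: e_5 = (+0.29, -1.09);  n_5 = (-0.9664, -0.2571)
∠(n_1, n_5) = 177.38°
δ = |180° − 177.38°| = 2.62°
2.62° ≤ 2α = 43.60°  →  valid

δ = 2.62°, valid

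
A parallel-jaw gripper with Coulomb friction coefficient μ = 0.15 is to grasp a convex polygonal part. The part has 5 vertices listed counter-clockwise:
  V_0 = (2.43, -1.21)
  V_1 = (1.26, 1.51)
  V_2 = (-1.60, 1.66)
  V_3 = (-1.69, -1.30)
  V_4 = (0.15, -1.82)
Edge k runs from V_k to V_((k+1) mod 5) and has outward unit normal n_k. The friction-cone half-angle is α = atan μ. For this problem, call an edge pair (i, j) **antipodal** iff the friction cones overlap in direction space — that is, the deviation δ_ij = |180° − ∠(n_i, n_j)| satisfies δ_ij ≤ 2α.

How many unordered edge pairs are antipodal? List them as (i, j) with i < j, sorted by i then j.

count = 1; pairs: (1,3)

α = atan 0.15 = 8.53°;  2α = 17.06°
n_0 = (+0.9186, +0.3951)
n_1 = (+0.0524, +0.9986)
n_2 = (-0.9995, +0.0304)
n_3 = (-0.2720, -0.9623)
n_4 = (+0.2585, -0.9660)
  (0,1): δ = 116.28°  ·
  (0,2): δ = 25.02°  ·
  (0,3): δ = 50.94°  ·
  (0,4): δ = 81.70°  ·
  (1,2): δ = 88.74°  ·
  (1,3): δ = 12.78°  ✓
  (1,4): δ = 17.98°  ·
  (2,3): δ = 104.04°  ·
  (2,4): δ = 73.28°  ·
  (3,4): δ = 149.24°  ·
antipodal pairs: 1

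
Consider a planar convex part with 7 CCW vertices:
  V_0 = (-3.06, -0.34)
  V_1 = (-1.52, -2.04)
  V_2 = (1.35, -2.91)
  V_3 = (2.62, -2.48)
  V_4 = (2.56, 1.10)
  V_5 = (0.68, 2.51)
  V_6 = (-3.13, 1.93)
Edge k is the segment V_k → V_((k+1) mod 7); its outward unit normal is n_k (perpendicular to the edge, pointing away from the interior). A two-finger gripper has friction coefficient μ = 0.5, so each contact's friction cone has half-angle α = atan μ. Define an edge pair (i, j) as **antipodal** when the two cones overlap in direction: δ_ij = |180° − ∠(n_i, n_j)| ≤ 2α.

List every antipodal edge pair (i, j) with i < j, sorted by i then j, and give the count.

α = atan 0.5 = 26.57°;  2α = 53.13°
n_0 = (-0.7411, -0.6714)
n_1 = (-0.2901, -0.9570)
n_2 = (+0.3207, -0.9472)
n_3 = (+0.9999, +0.0168)
n_4 = (+0.6000, +0.8000)
n_5 = (-0.1505, +0.9886)
n_6 = (-0.9995, -0.0308)
  (0,1): δ = 149.04°  ·
  (0,2): δ = 113.47°  ·
  (0,3): δ = 41.21°  ✓
  (0,4): δ = 10.96°  ✓
  (0,5): δ = 56.48°  ·
  (0,6): δ = 139.59°  ·
  (1,2): δ = 144.43°  ·
  (1,3): δ = 72.18°  ·
  (1,4): δ = 20.01°  ✓
  (1,5): δ = 25.52°  ✓
  (1,6): δ = 108.63°  ·
  (2,3): δ = 107.75°  ·
  (2,4): δ = 55.58°  ·
  (2,5): δ = 10.05°  ✓
  (2,6): δ = 73.06°  ·
  (3,4): δ = 127.83°  ·
  (3,5): δ = 82.30°  ·
  (3,6): δ = 0.81°  ✓
  (4,5): δ = 134.47°  ·
  (4,6): δ = 51.36°  ✓
  (5,6): δ = 96.89°  ·
antipodal pairs: 7

count = 7; pairs: (0,3), (0,4), (1,4), (1,5), (2,5), (3,6), (4,6)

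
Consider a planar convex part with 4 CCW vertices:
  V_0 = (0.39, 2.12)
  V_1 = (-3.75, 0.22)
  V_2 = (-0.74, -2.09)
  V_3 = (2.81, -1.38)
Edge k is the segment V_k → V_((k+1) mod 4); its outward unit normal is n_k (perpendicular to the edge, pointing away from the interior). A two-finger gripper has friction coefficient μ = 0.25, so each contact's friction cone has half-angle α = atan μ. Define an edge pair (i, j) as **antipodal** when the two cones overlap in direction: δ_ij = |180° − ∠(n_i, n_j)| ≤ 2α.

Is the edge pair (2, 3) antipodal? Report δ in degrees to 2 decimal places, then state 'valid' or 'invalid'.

α = atan 0.25 = 14.04°;  2α = 28.07°
edge 2: e_2 = (+3.55, +0.71);  n_2 = (+0.1961, -0.9806)
edge 3: e_3 = (-2.42, +3.50);  n_3 = (+0.8225, +0.5687)
∠(n_2, n_3) = 113.35°
δ = |180° − 113.35°| = 66.65°
66.65° > 2α = 28.07°  →  invalid

δ = 66.65°, invalid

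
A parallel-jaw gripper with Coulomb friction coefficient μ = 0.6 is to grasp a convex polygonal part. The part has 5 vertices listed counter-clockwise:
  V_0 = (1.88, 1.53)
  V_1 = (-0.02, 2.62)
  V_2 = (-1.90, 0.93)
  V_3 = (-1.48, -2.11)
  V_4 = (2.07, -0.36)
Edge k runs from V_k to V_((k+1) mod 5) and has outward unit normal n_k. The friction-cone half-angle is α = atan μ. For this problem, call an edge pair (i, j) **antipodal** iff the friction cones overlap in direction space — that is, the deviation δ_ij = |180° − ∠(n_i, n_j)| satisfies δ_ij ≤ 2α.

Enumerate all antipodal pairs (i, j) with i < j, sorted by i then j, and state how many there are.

α = atan 0.6 = 30.96°;  2α = 61.93°
n_0 = (+0.4976, +0.8674)
n_1 = (-0.6685, +0.7437)
n_2 = (-0.9906, -0.1369)
n_3 = (+0.4422, -0.8969)
n_4 = (+0.9950, +0.1000)
  (0,1): δ = 108.20°  ·
  (0,2): δ = 52.29°  ✓
  (0,3): δ = 56.08°  ✓
  (0,4): δ = 125.58°  ·
  (1,2): δ = 124.09°  ·
  (1,3): δ = 15.71°  ✓
  (1,4): δ = 53.79°  ✓
  (2,3): δ = 71.62°  ·
  (2,4): δ = 2.13°  ✓
  (3,4): δ = 110.50°  ·
antipodal pairs: 5

count = 5; pairs: (0,2), (0,3), (1,3), (1,4), (2,4)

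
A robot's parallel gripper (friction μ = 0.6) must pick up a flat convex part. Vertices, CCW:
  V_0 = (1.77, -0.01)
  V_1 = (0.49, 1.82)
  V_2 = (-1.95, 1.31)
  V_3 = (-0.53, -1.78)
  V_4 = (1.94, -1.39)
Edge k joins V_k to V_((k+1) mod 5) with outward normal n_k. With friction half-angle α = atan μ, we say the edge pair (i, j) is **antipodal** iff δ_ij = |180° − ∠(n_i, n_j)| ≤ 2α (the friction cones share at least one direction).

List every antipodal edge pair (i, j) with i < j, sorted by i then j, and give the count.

count = 3; pairs: (0,2), (1,3), (2,4)

α = atan 0.6 = 30.96°;  2α = 61.93°
n_0 = (+0.8194, +0.5732)
n_1 = (-0.2046, +0.9788)
n_2 = (-0.9086, -0.4176)
n_3 = (+0.1560, -0.9878)
n_4 = (+0.9925, +0.1223)
  (0,1): δ = 113.17°  ·
  (0,2): δ = 10.29°  ✓
  (0,3): δ = 64.00°  ·
  (0,4): δ = 152.05°  ·
  (1,2): δ = 77.12°  ·
  (1,3): δ = 2.83°  ✓
  (1,4): δ = 85.22°  ·
  (2,3): δ = 105.71°  ·
  (2,4): δ = 17.66°  ✓
  (3,4): δ = 91.95°  ·
antipodal pairs: 3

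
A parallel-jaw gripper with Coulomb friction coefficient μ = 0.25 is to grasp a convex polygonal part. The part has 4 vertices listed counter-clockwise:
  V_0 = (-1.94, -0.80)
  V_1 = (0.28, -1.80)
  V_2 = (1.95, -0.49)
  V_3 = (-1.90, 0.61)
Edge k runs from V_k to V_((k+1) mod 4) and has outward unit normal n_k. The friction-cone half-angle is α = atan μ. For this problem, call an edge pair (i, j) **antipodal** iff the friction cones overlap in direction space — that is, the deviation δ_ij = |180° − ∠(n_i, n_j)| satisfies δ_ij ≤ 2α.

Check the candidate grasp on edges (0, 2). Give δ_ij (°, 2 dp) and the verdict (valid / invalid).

δ = 8.30°, valid

α = atan 0.25 = 14.04°;  2α = 28.07°
edge 0: e_0 = (+2.22, -1.00);  n_0 = (-0.4107, -0.9118)
edge 2: e_2 = (-3.85, +1.10);  n_2 = (+0.2747, +0.9615)
∠(n_0, n_2) = 171.70°
δ = |180° − 171.70°| = 8.30°
8.30° ≤ 2α = 28.07°  →  valid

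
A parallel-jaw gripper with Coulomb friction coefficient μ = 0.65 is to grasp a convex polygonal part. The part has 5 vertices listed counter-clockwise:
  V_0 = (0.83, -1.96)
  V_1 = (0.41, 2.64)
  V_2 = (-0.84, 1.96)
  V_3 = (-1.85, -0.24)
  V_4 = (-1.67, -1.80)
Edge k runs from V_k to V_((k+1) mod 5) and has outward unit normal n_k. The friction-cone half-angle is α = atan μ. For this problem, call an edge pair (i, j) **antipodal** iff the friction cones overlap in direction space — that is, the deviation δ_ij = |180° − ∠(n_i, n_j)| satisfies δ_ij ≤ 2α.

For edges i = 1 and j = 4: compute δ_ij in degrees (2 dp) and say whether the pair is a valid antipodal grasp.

δ = 32.21°, valid

α = atan 0.65 = 33.02°;  2α = 66.05°
edge 1: e_1 = (-1.25, -0.68);  n_1 = (-0.4779, +0.8784)
edge 4: e_4 = (+2.50, -0.16);  n_4 = (-0.0639, -0.9980)
∠(n_1, n_4) = 147.79°
δ = |180° − 147.79°| = 32.21°
32.21° ≤ 2α = 66.05°  →  valid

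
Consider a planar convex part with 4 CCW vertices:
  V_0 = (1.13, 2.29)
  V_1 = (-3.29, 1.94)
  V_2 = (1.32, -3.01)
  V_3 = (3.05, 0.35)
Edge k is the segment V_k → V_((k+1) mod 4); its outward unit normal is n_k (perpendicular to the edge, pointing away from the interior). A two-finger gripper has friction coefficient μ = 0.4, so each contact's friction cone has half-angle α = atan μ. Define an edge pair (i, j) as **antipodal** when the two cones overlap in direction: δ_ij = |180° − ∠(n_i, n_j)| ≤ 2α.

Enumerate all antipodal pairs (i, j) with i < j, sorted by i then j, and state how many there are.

α = atan 0.4 = 21.80°;  2α = 43.60°
n_0 = (-0.0789, +0.9969)
n_1 = (-0.7318, -0.6815)
n_2 = (+0.8891, -0.4578)
n_3 = (+0.7108, +0.7034)
  (0,1): δ = 51.56°  ·
  (0,2): δ = 58.23°  ·
  (0,3): δ = 130.18°  ·
  (1,2): δ = 70.21°  ·
  (1,3): δ = 1.74°  ✓
  (2,3): δ = 108.05°  ·
antipodal pairs: 1

count = 1; pairs: (1,3)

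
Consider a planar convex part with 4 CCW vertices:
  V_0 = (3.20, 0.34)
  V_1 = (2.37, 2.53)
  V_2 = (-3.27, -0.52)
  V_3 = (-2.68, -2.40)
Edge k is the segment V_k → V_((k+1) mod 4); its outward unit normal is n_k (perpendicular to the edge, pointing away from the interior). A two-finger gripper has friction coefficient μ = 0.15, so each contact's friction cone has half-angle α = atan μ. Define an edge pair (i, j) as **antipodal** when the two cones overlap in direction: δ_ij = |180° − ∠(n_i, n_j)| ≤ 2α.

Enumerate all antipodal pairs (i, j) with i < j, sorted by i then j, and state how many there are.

α = atan 0.15 = 8.53°;  2α = 17.06°
n_0 = (+0.9351, +0.3544)
n_1 = (-0.4757, +0.8796)
n_2 = (-0.9541, -0.2994)
n_3 = (+0.4224, -0.9064)
  (0,1): δ = 82.35°  ·
  (0,2): δ = 3.33°  ✓
  (0,3): δ = 94.23°  ·
  (1,2): δ = 100.98°  ·
  (1,3): δ = 3.42°  ✓
  (2,3): δ = 82.44°  ·
antipodal pairs: 2

count = 2; pairs: (0,2), (1,3)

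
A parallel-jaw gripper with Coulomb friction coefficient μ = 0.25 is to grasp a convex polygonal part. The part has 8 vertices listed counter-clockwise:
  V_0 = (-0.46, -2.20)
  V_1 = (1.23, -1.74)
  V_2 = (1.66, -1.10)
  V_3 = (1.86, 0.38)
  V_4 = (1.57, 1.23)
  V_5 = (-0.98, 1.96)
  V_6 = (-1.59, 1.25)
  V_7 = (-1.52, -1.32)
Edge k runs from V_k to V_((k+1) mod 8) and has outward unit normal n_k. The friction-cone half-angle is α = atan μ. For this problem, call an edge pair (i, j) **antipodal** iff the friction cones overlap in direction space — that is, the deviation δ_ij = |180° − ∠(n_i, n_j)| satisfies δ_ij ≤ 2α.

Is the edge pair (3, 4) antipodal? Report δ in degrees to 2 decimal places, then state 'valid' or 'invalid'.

α = atan 0.25 = 14.04°;  2α = 28.07°
edge 3: e_3 = (-0.29, +0.85);  n_3 = (+0.9464, +0.3229)
edge 4: e_4 = (-2.55, +0.73);  n_4 = (+0.2752, +0.9614)
∠(n_3, n_4) = 55.19°
δ = |180° − 55.19°| = 124.81°
124.81° > 2α = 28.07°  →  invalid

δ = 124.81°, invalid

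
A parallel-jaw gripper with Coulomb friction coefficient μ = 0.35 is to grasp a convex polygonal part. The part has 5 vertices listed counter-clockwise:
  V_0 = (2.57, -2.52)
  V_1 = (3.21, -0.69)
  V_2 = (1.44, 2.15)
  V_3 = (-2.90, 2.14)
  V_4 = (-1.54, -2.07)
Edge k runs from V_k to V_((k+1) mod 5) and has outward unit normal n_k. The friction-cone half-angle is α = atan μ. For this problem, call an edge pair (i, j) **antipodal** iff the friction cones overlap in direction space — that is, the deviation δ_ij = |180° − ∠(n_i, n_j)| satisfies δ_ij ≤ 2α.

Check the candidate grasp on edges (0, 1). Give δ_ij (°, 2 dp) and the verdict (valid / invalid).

α = atan 0.35 = 19.29°;  2α = 38.58°
edge 0: e_0 = (+0.64, +1.83);  n_0 = (+0.9439, -0.3301)
edge 1: e_1 = (-1.77, +2.84);  n_1 = (+0.8487, +0.5289)
∠(n_0, n_1) = 51.21°
δ = |180° − 51.21°| = 128.79°
128.79° > 2α = 38.58°  →  invalid

δ = 128.79°, invalid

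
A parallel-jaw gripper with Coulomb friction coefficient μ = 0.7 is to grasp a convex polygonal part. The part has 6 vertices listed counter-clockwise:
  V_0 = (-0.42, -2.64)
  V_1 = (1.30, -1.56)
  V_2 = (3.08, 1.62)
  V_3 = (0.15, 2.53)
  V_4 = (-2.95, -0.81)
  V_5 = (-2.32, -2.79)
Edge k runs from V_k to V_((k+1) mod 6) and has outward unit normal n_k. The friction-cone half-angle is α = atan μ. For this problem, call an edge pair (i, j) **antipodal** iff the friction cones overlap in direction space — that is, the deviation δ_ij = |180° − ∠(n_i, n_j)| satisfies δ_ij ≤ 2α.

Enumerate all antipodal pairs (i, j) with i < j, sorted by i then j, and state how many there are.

α = atan 0.7 = 34.99°;  2α = 69.98°
n_0 = (+0.5318, -0.8469)
n_1 = (+0.8726, -0.4884)
n_2 = (+0.2966, +0.9550)
n_3 = (-0.7329, +0.6803)
n_4 = (-0.9529, -0.3032)
n_5 = (+0.0787, -0.9969)
  (0,1): δ = 151.36°  ·
  (0,2): δ = 49.38°  ✓
  (0,3): δ = 15.01°  ✓
  (0,4): δ = 75.53°  ·
  (0,5): δ = 152.39°  ·
  (1,2): δ = 78.02°  ·
  (1,3): δ = 13.63°  ✓
  (1,4): δ = 46.89°  ✓
  (1,5): δ = 123.75°  ·
  (2,3): δ = 115.61°  ·
  (2,4): δ = 55.10°  ✓
  (2,5): δ = 21.77°  ✓
  (3,4): δ = 119.48°  ·
  (3,5): δ = 42.62°  ✓
  (4,5): δ = 103.14°  ·
antipodal pairs: 7

count = 7; pairs: (0,2), (0,3), (1,3), (1,4), (2,4), (2,5), (3,5)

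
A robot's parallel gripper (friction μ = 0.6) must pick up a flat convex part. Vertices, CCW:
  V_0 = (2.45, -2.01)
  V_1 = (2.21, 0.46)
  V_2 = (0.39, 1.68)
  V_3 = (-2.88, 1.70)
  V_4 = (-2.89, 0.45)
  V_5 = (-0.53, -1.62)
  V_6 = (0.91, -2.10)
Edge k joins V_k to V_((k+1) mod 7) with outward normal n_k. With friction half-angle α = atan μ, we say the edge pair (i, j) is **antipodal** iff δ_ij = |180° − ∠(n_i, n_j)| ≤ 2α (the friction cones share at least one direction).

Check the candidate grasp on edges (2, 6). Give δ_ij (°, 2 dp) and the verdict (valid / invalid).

α = atan 0.6 = 30.96°;  2α = 61.93°
edge 2: e_2 = (-3.27, +0.02);  n_2 = (+0.0061, +1.0000)
edge 6: e_6 = (+1.54, +0.09);  n_6 = (+0.0583, -0.9983)
∠(n_2, n_6) = 176.30°
δ = |180° − 176.30°| = 3.70°
3.70° ≤ 2α = 61.93°  →  valid

δ = 3.70°, valid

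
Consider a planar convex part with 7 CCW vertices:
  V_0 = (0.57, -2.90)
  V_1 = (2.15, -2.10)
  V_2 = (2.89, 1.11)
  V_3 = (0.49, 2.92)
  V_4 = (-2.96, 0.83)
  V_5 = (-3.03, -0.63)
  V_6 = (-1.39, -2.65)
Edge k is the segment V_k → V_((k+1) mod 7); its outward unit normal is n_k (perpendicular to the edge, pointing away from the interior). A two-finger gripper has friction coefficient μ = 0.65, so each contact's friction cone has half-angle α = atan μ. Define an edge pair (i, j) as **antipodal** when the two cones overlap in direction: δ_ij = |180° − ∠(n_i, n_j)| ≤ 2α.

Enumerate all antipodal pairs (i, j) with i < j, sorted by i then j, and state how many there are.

α = atan 0.65 = 33.02°;  2α = 66.05°
n_0 = (+0.4517, -0.8922)
n_1 = (+0.9744, -0.2246)
n_2 = (+0.6021, +0.7984)
n_3 = (-0.5181, +0.8553)
n_4 = (-0.9989, +0.0479)
n_5 = (-0.7763, -0.6303)
n_6 = (-0.1265, -0.9920)
  (0,1): δ = 129.84°  ·
  (0,2): δ = 63.88°  ✓
  (0,3): δ = 4.35°  ✓
  (0,4): δ = 60.40°  ✓
  (0,5): δ = 102.22°  ·
  (0,6): δ = 145.88°  ·
  (1,2): δ = 114.04°  ·
  (1,3): δ = 45.81°  ✓
  (1,4): δ = 10.24°  ✓
  (1,5): δ = 52.05°  ✓
  (1,6): δ = 95.71°  ·
  (2,3): δ = 111.77°  ·
  (2,4): δ = 55.72°  ✓
  (2,5): δ = 13.91°  ✓
  (2,6): δ = 29.75°  ✓
  (3,4): δ = 123.95°  ·
  (3,5): δ = 82.13°  ·
  (3,6): δ = 38.48°  ✓
  (4,5): δ = 138.18°  ·
  (4,6): δ = 94.52°  ·
  (5,6): δ = 136.34°  ·
antipodal pairs: 10

count = 10; pairs: (0,2), (0,3), (0,4), (1,3), (1,4), (1,5), (2,4), (2,5), (2,6), (3,6)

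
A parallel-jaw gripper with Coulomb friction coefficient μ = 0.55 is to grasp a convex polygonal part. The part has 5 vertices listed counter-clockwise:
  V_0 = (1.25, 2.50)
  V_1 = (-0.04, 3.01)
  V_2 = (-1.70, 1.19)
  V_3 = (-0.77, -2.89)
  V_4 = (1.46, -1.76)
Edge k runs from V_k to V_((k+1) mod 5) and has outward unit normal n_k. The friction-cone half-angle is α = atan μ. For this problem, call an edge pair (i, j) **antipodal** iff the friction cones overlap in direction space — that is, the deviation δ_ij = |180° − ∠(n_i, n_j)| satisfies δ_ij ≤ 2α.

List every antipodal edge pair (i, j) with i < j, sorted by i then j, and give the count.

count = 5; pairs: (0,2), (0,3), (1,3), (1,4), (2,4)

α = atan 0.55 = 28.81°;  2α = 57.62°
n_0 = (+0.3677, +0.9300)
n_1 = (-0.7388, +0.6739)
n_2 = (-0.9750, -0.2222)
n_3 = (+0.4520, -0.8920)
n_4 = (+0.9988, +0.0492)
  (0,1): δ = 110.80°  ·
  (0,2): δ = 55.59°  ✓
  (0,3): δ = 48.44°  ✓
  (0,4): δ = 114.39°  ·
  (1,2): δ = 124.79°  ·
  (1,3): δ = 20.76°  ✓
  (1,4): δ = 45.19°  ✓
  (2,3): δ = 75.97°  ·
  (2,4): δ = 10.02°  ✓
  (3,4): δ = 114.05°  ·
antipodal pairs: 5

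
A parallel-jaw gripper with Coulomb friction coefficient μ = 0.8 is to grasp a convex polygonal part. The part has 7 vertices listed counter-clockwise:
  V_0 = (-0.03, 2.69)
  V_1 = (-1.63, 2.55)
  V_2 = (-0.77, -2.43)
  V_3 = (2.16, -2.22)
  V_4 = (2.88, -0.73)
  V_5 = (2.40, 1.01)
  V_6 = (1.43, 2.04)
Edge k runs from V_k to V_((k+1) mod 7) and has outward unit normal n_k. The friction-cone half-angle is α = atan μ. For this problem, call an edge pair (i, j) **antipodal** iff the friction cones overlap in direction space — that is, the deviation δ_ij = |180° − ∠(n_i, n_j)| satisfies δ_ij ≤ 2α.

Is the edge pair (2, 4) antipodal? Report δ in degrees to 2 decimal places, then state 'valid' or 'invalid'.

α = atan 0.8 = 38.66°;  2α = 77.32°
edge 2: e_2 = (+2.93, +0.21);  n_2 = (+0.0715, -0.9974)
edge 4: e_4 = (-0.48, +1.74);  n_4 = (+0.9640, +0.2659)
∠(n_2, n_4) = 101.32°
δ = |180° − 101.32°| = 78.68°
78.68° > 2α = 77.32°  →  invalid

δ = 78.68°, invalid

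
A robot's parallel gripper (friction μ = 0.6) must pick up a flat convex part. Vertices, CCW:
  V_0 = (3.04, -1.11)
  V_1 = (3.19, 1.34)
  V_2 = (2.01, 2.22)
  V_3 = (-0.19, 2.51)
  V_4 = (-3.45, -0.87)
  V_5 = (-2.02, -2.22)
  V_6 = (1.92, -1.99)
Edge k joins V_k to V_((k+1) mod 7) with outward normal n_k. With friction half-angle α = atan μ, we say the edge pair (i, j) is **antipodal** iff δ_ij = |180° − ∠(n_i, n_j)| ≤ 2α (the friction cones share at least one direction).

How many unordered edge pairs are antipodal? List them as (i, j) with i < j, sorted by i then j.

α = atan 0.6 = 30.96°;  2α = 61.93°
n_0 = (+0.9981, -0.0611)
n_1 = (+0.5978, +0.8016)
n_2 = (+0.1307, +0.9914)
n_3 = (-0.7198, +0.6942)
n_4 = (-0.6865, -0.7272)
n_5 = (+0.0583, -0.9983)
n_6 = (+0.6178, -0.7863)
  (0,1): δ = 123.21°  ·
  (0,2): δ = 94.01°  ·
  (0,3): δ = 40.46°  ✓
  (0,4): δ = 50.15°  ✓
  (0,5): δ = 96.84°  ·
  (0,6): δ = 131.66°  ·
  (1,2): δ = 150.80°  ·
  (1,3): δ = 97.25°  ·
  (1,4): δ = 6.64°  ✓
  (1,5): δ = 40.06°  ✓
  (1,6): δ = 74.87°  ·
  (2,3): δ = 126.46°  ·
  (2,4): δ = 35.84°  ✓
  (2,5): δ = 10.85°  ✓
  (2,6): δ = 45.67°  ✓
  (3,4): δ = 89.39°  ·
  (3,5): δ = 42.69°  ✓
  (3,6): δ = 7.88°  ✓
  (4,5): δ = 133.31°  ·
  (4,6): δ = 98.49°  ·
  (5,6): δ = 145.18°  ·
antipodal pairs: 9

count = 9; pairs: (0,3), (0,4), (1,4), (1,5), (2,4), (2,5), (2,6), (3,5), (3,6)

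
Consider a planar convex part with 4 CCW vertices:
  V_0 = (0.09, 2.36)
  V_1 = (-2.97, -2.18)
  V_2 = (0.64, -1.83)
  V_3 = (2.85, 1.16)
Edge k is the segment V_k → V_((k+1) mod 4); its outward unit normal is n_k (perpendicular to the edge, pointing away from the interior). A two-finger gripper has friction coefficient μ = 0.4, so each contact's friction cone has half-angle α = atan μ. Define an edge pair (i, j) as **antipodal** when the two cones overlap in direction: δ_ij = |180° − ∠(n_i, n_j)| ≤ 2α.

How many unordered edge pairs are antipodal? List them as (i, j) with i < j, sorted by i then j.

count = 2; pairs: (0,2), (1,3)

α = atan 0.4 = 21.80°;  2α = 43.60°
n_0 = (-0.8292, +0.5589)
n_1 = (+0.0965, -0.9953)
n_2 = (+0.8042, -0.5944)
n_3 = (+0.3987, +0.9171)
  (0,1): δ = 50.48°  ·
  (0,2): δ = 2.49°  ✓
  (0,3): δ = 100.48°  ·
  (1,2): δ = 132.01°  ·
  (1,3): δ = 29.04°  ✓
  (2,3): δ = 77.03°  ·
antipodal pairs: 2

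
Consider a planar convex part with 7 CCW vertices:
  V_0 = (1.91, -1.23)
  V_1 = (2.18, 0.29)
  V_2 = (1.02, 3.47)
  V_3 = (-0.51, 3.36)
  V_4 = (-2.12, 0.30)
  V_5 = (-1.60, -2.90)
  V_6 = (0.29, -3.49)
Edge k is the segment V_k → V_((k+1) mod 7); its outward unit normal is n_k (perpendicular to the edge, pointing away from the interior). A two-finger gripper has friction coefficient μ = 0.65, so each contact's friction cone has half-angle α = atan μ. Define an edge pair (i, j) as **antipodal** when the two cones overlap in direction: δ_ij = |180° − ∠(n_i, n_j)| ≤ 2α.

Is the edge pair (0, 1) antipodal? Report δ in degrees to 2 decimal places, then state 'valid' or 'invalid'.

α = atan 0.65 = 33.02°;  2α = 66.05°
edge 0: e_0 = (+0.27, +1.52);  n_0 = (+0.9846, -0.1749)
edge 1: e_1 = (-1.16, +3.18);  n_1 = (+0.9394, +0.3427)
∠(n_0, n_1) = 30.11°
δ = |180° − 30.11°| = 149.89°
149.89° > 2α = 66.05°  →  invalid

δ = 149.89°, invalid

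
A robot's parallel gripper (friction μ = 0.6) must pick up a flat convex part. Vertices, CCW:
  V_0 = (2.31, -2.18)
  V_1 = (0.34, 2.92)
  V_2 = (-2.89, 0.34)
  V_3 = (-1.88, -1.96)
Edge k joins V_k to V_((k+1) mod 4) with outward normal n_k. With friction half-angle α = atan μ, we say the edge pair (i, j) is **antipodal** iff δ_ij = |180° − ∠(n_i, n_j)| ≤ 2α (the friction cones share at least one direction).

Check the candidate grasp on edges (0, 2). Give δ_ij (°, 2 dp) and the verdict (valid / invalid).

α = atan 0.6 = 30.96°;  2α = 61.93°
edge 0: e_0 = (-1.97, +5.10);  n_0 = (+0.9328, +0.3603)
edge 2: e_2 = (+1.01, -2.30);  n_2 = (-0.9156, -0.4021)
∠(n_0, n_2) = 177.41°
δ = |180° − 177.41°| = 2.59°
2.59° ≤ 2α = 61.93°  →  valid

δ = 2.59°, valid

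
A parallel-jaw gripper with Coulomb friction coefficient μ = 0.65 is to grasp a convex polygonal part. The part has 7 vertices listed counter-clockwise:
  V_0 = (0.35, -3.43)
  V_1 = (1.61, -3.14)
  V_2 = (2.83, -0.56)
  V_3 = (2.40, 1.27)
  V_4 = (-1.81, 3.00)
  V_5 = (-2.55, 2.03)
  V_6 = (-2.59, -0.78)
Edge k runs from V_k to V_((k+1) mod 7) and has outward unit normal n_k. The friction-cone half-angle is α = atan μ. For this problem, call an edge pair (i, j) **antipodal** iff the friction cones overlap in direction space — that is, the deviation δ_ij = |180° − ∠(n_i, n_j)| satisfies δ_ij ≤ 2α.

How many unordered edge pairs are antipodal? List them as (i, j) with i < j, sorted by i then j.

count = 8; pairs: (0,3), (0,4), (1,4), (1,5), (2,4), (2,5), (2,6), (3,6)

α = atan 0.65 = 33.02°;  2α = 66.05°
n_0 = (+0.2243, -0.9745)
n_1 = (+0.9040, -0.4275)
n_2 = (+0.9735, +0.2287)
n_3 = (+0.3801, +0.9250)
n_4 = (-0.7951, +0.6065)
n_5 = (-0.9999, +0.0142)
n_6 = (-0.6695, -0.7428)
  (0,1): δ = 128.27°  ·
  (0,2): δ = 89.74°  ·
  (0,3): δ = 35.30°  ✓
  (0,4): δ = 39.70°  ✓
  (0,5): δ = 76.22°  ·
  (0,6): δ = 125.01°  ·
  (1,2): δ = 141.47°  ·
  (1,3): δ = 87.03°  ·
  (1,4): δ = 12.03°  ✓
  (1,5): δ = 24.49°  ✓
  (1,6): δ = 73.28°  ·
  (2,3): δ = 125.56°  ·
  (2,4): δ = 50.56°  ✓
  (2,5): δ = 14.04°  ✓
  (2,6): δ = 34.75°  ✓
  (3,4): δ = 105.00°  ·
  (3,5): δ = 68.48°  ·
  (3,6): δ = 19.69°  ✓
  (4,5): δ = 143.48°  ·
  (4,6): δ = 94.69°  ·
  (5,6): δ = 131.21°  ·
antipodal pairs: 8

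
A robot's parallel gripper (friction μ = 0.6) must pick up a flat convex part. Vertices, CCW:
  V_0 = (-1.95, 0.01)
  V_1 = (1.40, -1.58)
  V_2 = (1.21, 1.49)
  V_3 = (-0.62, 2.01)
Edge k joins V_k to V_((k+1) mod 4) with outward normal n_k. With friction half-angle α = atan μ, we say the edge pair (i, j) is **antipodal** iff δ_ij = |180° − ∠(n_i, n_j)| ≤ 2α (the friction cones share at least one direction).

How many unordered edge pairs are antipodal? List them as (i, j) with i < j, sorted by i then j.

count = 3; pairs: (0,1), (0,2), (1,3)

α = atan 0.6 = 30.96°;  2α = 61.93°
n_0 = (-0.4288, -0.9034)
n_1 = (+0.9981, +0.0618)
n_2 = (+0.2733, +0.9619)
n_3 = (-0.8327, +0.5537)
  (0,1): δ = 61.07°  ✓
  (0,2): δ = 9.53°  ✓
  (0,3): δ = 81.77°  ·
  (1,2): δ = 109.40°  ·
  (1,3): δ = 37.17°  ✓
  (2,3): δ = 107.76°  ·
antipodal pairs: 3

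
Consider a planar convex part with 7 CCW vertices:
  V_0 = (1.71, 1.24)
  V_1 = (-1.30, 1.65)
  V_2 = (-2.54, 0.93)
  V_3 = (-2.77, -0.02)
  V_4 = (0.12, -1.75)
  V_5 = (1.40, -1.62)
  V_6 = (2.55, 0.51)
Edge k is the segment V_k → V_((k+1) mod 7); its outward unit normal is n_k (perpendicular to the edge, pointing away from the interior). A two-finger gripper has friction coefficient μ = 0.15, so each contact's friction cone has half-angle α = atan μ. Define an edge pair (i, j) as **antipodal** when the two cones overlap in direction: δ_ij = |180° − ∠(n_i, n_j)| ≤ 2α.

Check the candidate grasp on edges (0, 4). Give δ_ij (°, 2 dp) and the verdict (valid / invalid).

δ = 13.56°, valid

α = atan 0.15 = 8.53°;  2α = 17.06°
edge 0: e_0 = (-3.01, +0.41);  n_0 = (+0.1350, +0.9909)
edge 4: e_4 = (+1.28, +0.13);  n_4 = (+0.1010, -0.9949)
∠(n_0, n_4) = 166.44°
δ = |180° − 166.44°| = 13.56°
13.56° ≤ 2α = 17.06°  →  valid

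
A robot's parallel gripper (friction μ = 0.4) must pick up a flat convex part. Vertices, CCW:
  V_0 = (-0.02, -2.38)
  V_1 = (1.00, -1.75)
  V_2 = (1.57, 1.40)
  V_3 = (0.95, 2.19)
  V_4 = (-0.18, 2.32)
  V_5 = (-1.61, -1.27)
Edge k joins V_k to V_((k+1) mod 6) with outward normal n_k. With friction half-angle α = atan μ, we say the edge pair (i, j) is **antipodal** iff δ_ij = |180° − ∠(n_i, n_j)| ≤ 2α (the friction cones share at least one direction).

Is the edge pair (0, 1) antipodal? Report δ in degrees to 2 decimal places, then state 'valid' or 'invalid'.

δ = 131.96°, invalid

α = atan 0.4 = 21.80°;  2α = 43.60°
edge 0: e_0 = (+1.02, +0.63);  n_0 = (+0.5255, -0.8508)
edge 1: e_1 = (+0.57, +3.15);  n_1 = (+0.9840, -0.1781)
∠(n_0, n_1) = 48.04°
δ = |180° − 48.04°| = 131.96°
131.96° > 2α = 43.60°  →  invalid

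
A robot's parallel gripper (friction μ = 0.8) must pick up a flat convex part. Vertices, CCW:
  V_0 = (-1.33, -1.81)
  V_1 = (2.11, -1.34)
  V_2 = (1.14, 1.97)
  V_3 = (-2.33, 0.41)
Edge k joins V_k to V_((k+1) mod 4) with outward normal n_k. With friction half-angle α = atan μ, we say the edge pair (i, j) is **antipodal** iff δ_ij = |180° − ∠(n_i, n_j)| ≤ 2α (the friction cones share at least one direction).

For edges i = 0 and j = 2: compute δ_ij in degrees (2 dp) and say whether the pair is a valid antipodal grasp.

α = atan 0.8 = 38.66°;  2α = 77.32°
edge 0: e_0 = (+3.44, +0.47);  n_0 = (+0.1354, -0.9908)
edge 2: e_2 = (-3.47, -1.56);  n_2 = (-0.4100, +0.9121)
∠(n_0, n_2) = 163.57°
δ = |180° − 163.57°| = 16.43°
16.43° ≤ 2α = 77.32°  →  valid

δ = 16.43°, valid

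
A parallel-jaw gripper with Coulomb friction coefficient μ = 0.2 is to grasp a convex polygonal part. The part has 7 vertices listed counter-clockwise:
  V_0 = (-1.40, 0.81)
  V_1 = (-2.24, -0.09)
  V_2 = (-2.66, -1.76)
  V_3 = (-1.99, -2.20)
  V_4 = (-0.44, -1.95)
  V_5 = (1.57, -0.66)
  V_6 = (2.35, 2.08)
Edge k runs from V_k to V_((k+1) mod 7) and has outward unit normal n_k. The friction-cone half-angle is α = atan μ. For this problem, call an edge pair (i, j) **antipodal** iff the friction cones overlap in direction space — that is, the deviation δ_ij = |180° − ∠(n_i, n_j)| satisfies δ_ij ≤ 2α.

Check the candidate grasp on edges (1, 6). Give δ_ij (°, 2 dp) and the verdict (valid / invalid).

δ = 122.83°, invalid

α = atan 0.2 = 11.31°;  2α = 22.62°
edge 1: e_1 = (-0.42, -1.67);  n_1 = (-0.9698, +0.2439)
edge 6: e_6 = (-3.75, -1.27);  n_6 = (-0.3208, +0.9472)
∠(n_1, n_6) = 57.17°
δ = |180° − 57.17°| = 122.83°
122.83° > 2α = 22.62°  →  invalid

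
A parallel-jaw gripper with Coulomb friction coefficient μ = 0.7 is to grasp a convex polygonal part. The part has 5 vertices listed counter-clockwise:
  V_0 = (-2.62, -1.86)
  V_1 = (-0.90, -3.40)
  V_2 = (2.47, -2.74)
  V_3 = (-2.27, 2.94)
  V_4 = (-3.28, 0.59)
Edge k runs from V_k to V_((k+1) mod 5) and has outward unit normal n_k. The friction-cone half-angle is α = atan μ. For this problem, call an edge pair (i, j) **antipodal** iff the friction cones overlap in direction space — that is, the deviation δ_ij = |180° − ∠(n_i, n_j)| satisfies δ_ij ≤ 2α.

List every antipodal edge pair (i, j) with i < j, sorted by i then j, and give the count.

α = atan 0.7 = 34.99°;  2α = 69.98°
n_0 = (-0.6670, -0.7450)
n_1 = (+0.1922, -0.9814)
n_2 = (+0.7678, +0.6407)
n_3 = (-0.9187, +0.3949)
n_4 = (-0.9656, -0.2601)
  (0,1): δ = 127.08°  ·
  (0,2): δ = 8.32°  ✓
  (0,3): δ = 108.58°  ·
  (0,4): δ = 146.92°  ·
  (1,2): δ = 61.24°  ✓
  (1,3): δ = 55.66°  ✓
  (1,4): δ = 94.00°  ·
  (2,3): δ = 63.10°  ✓
  (2,4): δ = 24.77°  ✓
  (3,4): δ = 141.67°  ·
antipodal pairs: 5

count = 5; pairs: (0,2), (1,2), (1,3), (2,3), (2,4)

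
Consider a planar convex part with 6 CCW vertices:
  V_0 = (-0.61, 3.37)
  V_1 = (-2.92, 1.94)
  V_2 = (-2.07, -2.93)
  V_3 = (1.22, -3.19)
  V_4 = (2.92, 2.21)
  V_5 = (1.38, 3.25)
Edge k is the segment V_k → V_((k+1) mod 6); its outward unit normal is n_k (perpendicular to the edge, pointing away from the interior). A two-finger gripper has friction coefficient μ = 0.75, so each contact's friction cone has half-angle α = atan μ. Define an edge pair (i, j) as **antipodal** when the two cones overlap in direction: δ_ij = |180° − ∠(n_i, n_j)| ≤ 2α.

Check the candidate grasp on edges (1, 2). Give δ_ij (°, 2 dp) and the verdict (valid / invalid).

α = atan 0.75 = 36.87°;  2α = 73.74°
edge 1: e_1 = (+0.85, -4.87);  n_1 = (-0.9851, -0.1719)
edge 2: e_2 = (+3.29, -0.26);  n_2 = (-0.0788, -0.9969)
∠(n_1, n_2) = 75.58°
δ = |180° − 75.58°| = 104.42°
104.42° > 2α = 73.74°  →  invalid

δ = 104.42°, invalid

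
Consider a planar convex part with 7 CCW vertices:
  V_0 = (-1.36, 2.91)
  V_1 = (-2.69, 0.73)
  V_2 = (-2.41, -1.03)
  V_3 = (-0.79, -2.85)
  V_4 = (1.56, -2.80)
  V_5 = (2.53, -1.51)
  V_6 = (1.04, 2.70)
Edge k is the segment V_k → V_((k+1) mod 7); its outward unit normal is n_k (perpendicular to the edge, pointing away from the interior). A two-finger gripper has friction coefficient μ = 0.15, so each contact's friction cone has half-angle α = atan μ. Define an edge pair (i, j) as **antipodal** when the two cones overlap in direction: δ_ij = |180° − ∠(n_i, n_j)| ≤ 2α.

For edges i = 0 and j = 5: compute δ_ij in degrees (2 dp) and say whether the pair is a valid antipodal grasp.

δ = 50.88°, invalid

α = atan 0.15 = 8.53°;  2α = 17.06°
edge 0: e_0 = (-1.33, -2.18);  n_0 = (-0.8537, +0.5208)
edge 5: e_5 = (-1.49, +4.21);  n_5 = (+0.9427, +0.3336)
∠(n_0, n_5) = 129.12°
δ = |180° − 129.12°| = 50.88°
50.88° > 2α = 17.06°  →  invalid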